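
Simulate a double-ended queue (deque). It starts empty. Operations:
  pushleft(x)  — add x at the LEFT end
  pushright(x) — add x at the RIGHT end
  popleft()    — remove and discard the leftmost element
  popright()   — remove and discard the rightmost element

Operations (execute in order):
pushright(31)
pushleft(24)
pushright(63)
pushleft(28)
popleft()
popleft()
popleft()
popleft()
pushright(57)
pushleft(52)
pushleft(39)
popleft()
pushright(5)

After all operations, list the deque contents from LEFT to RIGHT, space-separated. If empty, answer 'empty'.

pushright(31): [31]
pushleft(24): [24, 31]
pushright(63): [24, 31, 63]
pushleft(28): [28, 24, 31, 63]
popleft(): [24, 31, 63]
popleft(): [31, 63]
popleft(): [63]
popleft(): []
pushright(57): [57]
pushleft(52): [52, 57]
pushleft(39): [39, 52, 57]
popleft(): [52, 57]
pushright(5): [52, 57, 5]

Answer: 52 57 5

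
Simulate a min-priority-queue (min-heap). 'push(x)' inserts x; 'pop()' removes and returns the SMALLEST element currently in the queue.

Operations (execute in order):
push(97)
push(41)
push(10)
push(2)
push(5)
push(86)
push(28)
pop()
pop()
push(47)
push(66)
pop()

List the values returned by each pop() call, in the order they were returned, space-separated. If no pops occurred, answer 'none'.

Answer: 2 5 10

Derivation:
push(97): heap contents = [97]
push(41): heap contents = [41, 97]
push(10): heap contents = [10, 41, 97]
push(2): heap contents = [2, 10, 41, 97]
push(5): heap contents = [2, 5, 10, 41, 97]
push(86): heap contents = [2, 5, 10, 41, 86, 97]
push(28): heap contents = [2, 5, 10, 28, 41, 86, 97]
pop() → 2: heap contents = [5, 10, 28, 41, 86, 97]
pop() → 5: heap contents = [10, 28, 41, 86, 97]
push(47): heap contents = [10, 28, 41, 47, 86, 97]
push(66): heap contents = [10, 28, 41, 47, 66, 86, 97]
pop() → 10: heap contents = [28, 41, 47, 66, 86, 97]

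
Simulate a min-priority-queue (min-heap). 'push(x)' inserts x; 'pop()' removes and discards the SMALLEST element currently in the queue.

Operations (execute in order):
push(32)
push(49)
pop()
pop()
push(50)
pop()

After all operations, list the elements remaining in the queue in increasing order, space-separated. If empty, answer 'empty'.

push(32): heap contents = [32]
push(49): heap contents = [32, 49]
pop() → 32: heap contents = [49]
pop() → 49: heap contents = []
push(50): heap contents = [50]
pop() → 50: heap contents = []

Answer: empty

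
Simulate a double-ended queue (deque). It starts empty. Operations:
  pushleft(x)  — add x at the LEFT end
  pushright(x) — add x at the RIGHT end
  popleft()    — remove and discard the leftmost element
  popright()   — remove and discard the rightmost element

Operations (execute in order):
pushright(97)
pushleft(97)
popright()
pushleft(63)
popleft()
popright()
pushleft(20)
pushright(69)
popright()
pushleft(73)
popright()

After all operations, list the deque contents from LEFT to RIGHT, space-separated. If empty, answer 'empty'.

Answer: 73

Derivation:
pushright(97): [97]
pushleft(97): [97, 97]
popright(): [97]
pushleft(63): [63, 97]
popleft(): [97]
popright(): []
pushleft(20): [20]
pushright(69): [20, 69]
popright(): [20]
pushleft(73): [73, 20]
popright(): [73]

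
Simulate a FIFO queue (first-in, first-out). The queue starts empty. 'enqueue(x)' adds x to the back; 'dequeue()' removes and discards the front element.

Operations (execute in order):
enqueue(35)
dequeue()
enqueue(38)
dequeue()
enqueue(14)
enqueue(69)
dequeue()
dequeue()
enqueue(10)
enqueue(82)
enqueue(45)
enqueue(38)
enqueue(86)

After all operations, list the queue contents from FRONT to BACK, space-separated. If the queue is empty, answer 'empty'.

Answer: 10 82 45 38 86

Derivation:
enqueue(35): [35]
dequeue(): []
enqueue(38): [38]
dequeue(): []
enqueue(14): [14]
enqueue(69): [14, 69]
dequeue(): [69]
dequeue(): []
enqueue(10): [10]
enqueue(82): [10, 82]
enqueue(45): [10, 82, 45]
enqueue(38): [10, 82, 45, 38]
enqueue(86): [10, 82, 45, 38, 86]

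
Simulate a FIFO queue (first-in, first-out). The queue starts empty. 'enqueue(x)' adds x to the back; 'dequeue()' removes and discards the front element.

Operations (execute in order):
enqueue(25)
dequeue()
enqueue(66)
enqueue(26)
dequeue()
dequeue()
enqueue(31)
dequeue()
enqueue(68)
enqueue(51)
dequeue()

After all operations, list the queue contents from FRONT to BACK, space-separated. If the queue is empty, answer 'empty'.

Answer: 51

Derivation:
enqueue(25): [25]
dequeue(): []
enqueue(66): [66]
enqueue(26): [66, 26]
dequeue(): [26]
dequeue(): []
enqueue(31): [31]
dequeue(): []
enqueue(68): [68]
enqueue(51): [68, 51]
dequeue(): [51]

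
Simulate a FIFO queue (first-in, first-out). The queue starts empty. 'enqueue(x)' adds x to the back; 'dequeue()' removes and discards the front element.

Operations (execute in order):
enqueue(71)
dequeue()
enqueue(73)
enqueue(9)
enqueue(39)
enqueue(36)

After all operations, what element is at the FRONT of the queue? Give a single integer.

Answer: 73

Derivation:
enqueue(71): queue = [71]
dequeue(): queue = []
enqueue(73): queue = [73]
enqueue(9): queue = [73, 9]
enqueue(39): queue = [73, 9, 39]
enqueue(36): queue = [73, 9, 39, 36]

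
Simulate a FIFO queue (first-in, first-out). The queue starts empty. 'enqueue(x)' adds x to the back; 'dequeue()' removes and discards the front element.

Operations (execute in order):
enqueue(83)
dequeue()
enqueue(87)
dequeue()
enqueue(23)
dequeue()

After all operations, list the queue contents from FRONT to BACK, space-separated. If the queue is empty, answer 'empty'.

Answer: empty

Derivation:
enqueue(83): [83]
dequeue(): []
enqueue(87): [87]
dequeue(): []
enqueue(23): [23]
dequeue(): []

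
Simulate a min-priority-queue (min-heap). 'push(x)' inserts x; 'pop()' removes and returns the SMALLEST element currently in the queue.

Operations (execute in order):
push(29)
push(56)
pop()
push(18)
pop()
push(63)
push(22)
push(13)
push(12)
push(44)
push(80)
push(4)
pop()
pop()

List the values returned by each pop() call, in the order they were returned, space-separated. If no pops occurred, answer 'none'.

push(29): heap contents = [29]
push(56): heap contents = [29, 56]
pop() → 29: heap contents = [56]
push(18): heap contents = [18, 56]
pop() → 18: heap contents = [56]
push(63): heap contents = [56, 63]
push(22): heap contents = [22, 56, 63]
push(13): heap contents = [13, 22, 56, 63]
push(12): heap contents = [12, 13, 22, 56, 63]
push(44): heap contents = [12, 13, 22, 44, 56, 63]
push(80): heap contents = [12, 13, 22, 44, 56, 63, 80]
push(4): heap contents = [4, 12, 13, 22, 44, 56, 63, 80]
pop() → 4: heap contents = [12, 13, 22, 44, 56, 63, 80]
pop() → 12: heap contents = [13, 22, 44, 56, 63, 80]

Answer: 29 18 4 12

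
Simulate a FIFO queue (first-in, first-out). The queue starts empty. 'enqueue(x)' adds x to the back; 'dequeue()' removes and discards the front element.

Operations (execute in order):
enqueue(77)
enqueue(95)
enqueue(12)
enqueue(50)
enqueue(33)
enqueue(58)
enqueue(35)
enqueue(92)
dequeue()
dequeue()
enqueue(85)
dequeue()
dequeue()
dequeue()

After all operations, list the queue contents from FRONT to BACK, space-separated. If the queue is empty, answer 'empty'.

Answer: 58 35 92 85

Derivation:
enqueue(77): [77]
enqueue(95): [77, 95]
enqueue(12): [77, 95, 12]
enqueue(50): [77, 95, 12, 50]
enqueue(33): [77, 95, 12, 50, 33]
enqueue(58): [77, 95, 12, 50, 33, 58]
enqueue(35): [77, 95, 12, 50, 33, 58, 35]
enqueue(92): [77, 95, 12, 50, 33, 58, 35, 92]
dequeue(): [95, 12, 50, 33, 58, 35, 92]
dequeue(): [12, 50, 33, 58, 35, 92]
enqueue(85): [12, 50, 33, 58, 35, 92, 85]
dequeue(): [50, 33, 58, 35, 92, 85]
dequeue(): [33, 58, 35, 92, 85]
dequeue(): [58, 35, 92, 85]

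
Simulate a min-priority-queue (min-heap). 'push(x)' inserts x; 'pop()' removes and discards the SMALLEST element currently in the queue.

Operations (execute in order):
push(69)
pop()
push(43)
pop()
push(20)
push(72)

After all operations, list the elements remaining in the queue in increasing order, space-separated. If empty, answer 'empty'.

push(69): heap contents = [69]
pop() → 69: heap contents = []
push(43): heap contents = [43]
pop() → 43: heap contents = []
push(20): heap contents = [20]
push(72): heap contents = [20, 72]

Answer: 20 72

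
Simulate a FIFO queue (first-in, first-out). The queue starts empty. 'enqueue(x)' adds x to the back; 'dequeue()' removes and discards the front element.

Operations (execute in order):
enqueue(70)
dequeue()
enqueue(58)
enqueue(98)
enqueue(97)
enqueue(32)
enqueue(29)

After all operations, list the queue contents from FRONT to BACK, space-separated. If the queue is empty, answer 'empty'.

enqueue(70): [70]
dequeue(): []
enqueue(58): [58]
enqueue(98): [58, 98]
enqueue(97): [58, 98, 97]
enqueue(32): [58, 98, 97, 32]
enqueue(29): [58, 98, 97, 32, 29]

Answer: 58 98 97 32 29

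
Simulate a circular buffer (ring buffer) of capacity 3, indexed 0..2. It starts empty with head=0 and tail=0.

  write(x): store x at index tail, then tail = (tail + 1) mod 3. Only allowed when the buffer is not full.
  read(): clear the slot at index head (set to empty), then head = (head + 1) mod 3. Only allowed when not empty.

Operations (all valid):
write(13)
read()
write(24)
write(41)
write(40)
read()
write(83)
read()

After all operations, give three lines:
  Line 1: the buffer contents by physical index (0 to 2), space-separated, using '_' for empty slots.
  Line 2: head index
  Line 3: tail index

write(13): buf=[13 _ _], head=0, tail=1, size=1
read(): buf=[_ _ _], head=1, tail=1, size=0
write(24): buf=[_ 24 _], head=1, tail=2, size=1
write(41): buf=[_ 24 41], head=1, tail=0, size=2
write(40): buf=[40 24 41], head=1, tail=1, size=3
read(): buf=[40 _ 41], head=2, tail=1, size=2
write(83): buf=[40 83 41], head=2, tail=2, size=3
read(): buf=[40 83 _], head=0, tail=2, size=2

Answer: 40 83 _
0
2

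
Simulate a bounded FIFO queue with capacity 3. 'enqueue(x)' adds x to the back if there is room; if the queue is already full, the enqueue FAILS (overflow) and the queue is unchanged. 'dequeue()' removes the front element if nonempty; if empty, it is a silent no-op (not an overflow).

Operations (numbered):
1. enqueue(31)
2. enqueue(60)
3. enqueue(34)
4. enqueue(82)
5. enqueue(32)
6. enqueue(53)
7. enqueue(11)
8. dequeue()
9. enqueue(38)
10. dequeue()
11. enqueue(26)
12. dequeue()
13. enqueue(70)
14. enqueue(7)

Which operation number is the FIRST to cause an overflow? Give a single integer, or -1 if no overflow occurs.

1. enqueue(31): size=1
2. enqueue(60): size=2
3. enqueue(34): size=3
4. enqueue(82): size=3=cap → OVERFLOW (fail)
5. enqueue(32): size=3=cap → OVERFLOW (fail)
6. enqueue(53): size=3=cap → OVERFLOW (fail)
7. enqueue(11): size=3=cap → OVERFLOW (fail)
8. dequeue(): size=2
9. enqueue(38): size=3
10. dequeue(): size=2
11. enqueue(26): size=3
12. dequeue(): size=2
13. enqueue(70): size=3
14. enqueue(7): size=3=cap → OVERFLOW (fail)

Answer: 4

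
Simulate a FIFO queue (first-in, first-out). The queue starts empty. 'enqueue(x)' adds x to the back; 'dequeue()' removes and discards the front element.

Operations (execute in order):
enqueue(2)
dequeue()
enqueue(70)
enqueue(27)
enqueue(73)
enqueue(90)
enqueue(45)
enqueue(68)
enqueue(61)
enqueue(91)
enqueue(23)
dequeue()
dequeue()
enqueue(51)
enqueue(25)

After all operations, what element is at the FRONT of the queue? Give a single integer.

enqueue(2): queue = [2]
dequeue(): queue = []
enqueue(70): queue = [70]
enqueue(27): queue = [70, 27]
enqueue(73): queue = [70, 27, 73]
enqueue(90): queue = [70, 27, 73, 90]
enqueue(45): queue = [70, 27, 73, 90, 45]
enqueue(68): queue = [70, 27, 73, 90, 45, 68]
enqueue(61): queue = [70, 27, 73, 90, 45, 68, 61]
enqueue(91): queue = [70, 27, 73, 90, 45, 68, 61, 91]
enqueue(23): queue = [70, 27, 73, 90, 45, 68, 61, 91, 23]
dequeue(): queue = [27, 73, 90, 45, 68, 61, 91, 23]
dequeue(): queue = [73, 90, 45, 68, 61, 91, 23]
enqueue(51): queue = [73, 90, 45, 68, 61, 91, 23, 51]
enqueue(25): queue = [73, 90, 45, 68, 61, 91, 23, 51, 25]

Answer: 73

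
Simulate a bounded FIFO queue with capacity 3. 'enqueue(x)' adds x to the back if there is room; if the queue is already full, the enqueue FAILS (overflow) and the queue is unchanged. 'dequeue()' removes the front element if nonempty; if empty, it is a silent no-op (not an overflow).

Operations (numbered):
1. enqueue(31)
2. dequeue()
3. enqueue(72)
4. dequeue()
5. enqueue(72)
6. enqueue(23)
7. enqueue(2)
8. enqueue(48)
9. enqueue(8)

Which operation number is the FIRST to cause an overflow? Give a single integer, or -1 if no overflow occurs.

1. enqueue(31): size=1
2. dequeue(): size=0
3. enqueue(72): size=1
4. dequeue(): size=0
5. enqueue(72): size=1
6. enqueue(23): size=2
7. enqueue(2): size=3
8. enqueue(48): size=3=cap → OVERFLOW (fail)
9. enqueue(8): size=3=cap → OVERFLOW (fail)

Answer: 8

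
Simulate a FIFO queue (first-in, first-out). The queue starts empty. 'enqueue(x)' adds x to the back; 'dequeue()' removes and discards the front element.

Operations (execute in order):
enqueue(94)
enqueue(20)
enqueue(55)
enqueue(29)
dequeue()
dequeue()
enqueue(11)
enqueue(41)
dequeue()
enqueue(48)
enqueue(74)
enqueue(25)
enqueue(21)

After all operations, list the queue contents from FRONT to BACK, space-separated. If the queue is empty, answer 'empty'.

enqueue(94): [94]
enqueue(20): [94, 20]
enqueue(55): [94, 20, 55]
enqueue(29): [94, 20, 55, 29]
dequeue(): [20, 55, 29]
dequeue(): [55, 29]
enqueue(11): [55, 29, 11]
enqueue(41): [55, 29, 11, 41]
dequeue(): [29, 11, 41]
enqueue(48): [29, 11, 41, 48]
enqueue(74): [29, 11, 41, 48, 74]
enqueue(25): [29, 11, 41, 48, 74, 25]
enqueue(21): [29, 11, 41, 48, 74, 25, 21]

Answer: 29 11 41 48 74 25 21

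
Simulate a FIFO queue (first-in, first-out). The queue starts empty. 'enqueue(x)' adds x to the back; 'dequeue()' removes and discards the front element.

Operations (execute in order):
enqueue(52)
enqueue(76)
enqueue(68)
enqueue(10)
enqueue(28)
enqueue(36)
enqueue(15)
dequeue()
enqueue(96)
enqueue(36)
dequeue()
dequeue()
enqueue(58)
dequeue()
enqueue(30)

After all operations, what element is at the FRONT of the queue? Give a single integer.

enqueue(52): queue = [52]
enqueue(76): queue = [52, 76]
enqueue(68): queue = [52, 76, 68]
enqueue(10): queue = [52, 76, 68, 10]
enqueue(28): queue = [52, 76, 68, 10, 28]
enqueue(36): queue = [52, 76, 68, 10, 28, 36]
enqueue(15): queue = [52, 76, 68, 10, 28, 36, 15]
dequeue(): queue = [76, 68, 10, 28, 36, 15]
enqueue(96): queue = [76, 68, 10, 28, 36, 15, 96]
enqueue(36): queue = [76, 68, 10, 28, 36, 15, 96, 36]
dequeue(): queue = [68, 10, 28, 36, 15, 96, 36]
dequeue(): queue = [10, 28, 36, 15, 96, 36]
enqueue(58): queue = [10, 28, 36, 15, 96, 36, 58]
dequeue(): queue = [28, 36, 15, 96, 36, 58]
enqueue(30): queue = [28, 36, 15, 96, 36, 58, 30]

Answer: 28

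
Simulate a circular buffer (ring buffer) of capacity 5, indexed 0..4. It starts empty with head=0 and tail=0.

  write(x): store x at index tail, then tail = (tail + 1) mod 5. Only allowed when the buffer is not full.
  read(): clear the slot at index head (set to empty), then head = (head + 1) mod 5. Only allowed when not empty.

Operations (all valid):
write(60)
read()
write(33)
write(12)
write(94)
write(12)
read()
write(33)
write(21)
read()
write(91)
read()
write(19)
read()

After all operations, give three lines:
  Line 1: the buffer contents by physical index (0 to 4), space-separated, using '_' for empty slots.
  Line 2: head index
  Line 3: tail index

write(60): buf=[60 _ _ _ _], head=0, tail=1, size=1
read(): buf=[_ _ _ _ _], head=1, tail=1, size=0
write(33): buf=[_ 33 _ _ _], head=1, tail=2, size=1
write(12): buf=[_ 33 12 _ _], head=1, tail=3, size=2
write(94): buf=[_ 33 12 94 _], head=1, tail=4, size=3
write(12): buf=[_ 33 12 94 12], head=1, tail=0, size=4
read(): buf=[_ _ 12 94 12], head=2, tail=0, size=3
write(33): buf=[33 _ 12 94 12], head=2, tail=1, size=4
write(21): buf=[33 21 12 94 12], head=2, tail=2, size=5
read(): buf=[33 21 _ 94 12], head=3, tail=2, size=4
write(91): buf=[33 21 91 94 12], head=3, tail=3, size=5
read(): buf=[33 21 91 _ 12], head=4, tail=3, size=4
write(19): buf=[33 21 91 19 12], head=4, tail=4, size=5
read(): buf=[33 21 91 19 _], head=0, tail=4, size=4

Answer: 33 21 91 19 _
0
4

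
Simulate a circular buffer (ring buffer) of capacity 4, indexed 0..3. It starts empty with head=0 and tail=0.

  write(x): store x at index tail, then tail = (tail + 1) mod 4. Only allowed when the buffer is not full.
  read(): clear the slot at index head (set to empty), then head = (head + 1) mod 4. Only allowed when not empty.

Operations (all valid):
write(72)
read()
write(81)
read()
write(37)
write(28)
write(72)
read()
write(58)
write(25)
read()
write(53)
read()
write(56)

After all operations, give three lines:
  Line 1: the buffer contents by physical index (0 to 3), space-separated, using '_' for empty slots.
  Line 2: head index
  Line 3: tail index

Answer: 56 58 25 53
1
1

Derivation:
write(72): buf=[72 _ _ _], head=0, tail=1, size=1
read(): buf=[_ _ _ _], head=1, tail=1, size=0
write(81): buf=[_ 81 _ _], head=1, tail=2, size=1
read(): buf=[_ _ _ _], head=2, tail=2, size=0
write(37): buf=[_ _ 37 _], head=2, tail=3, size=1
write(28): buf=[_ _ 37 28], head=2, tail=0, size=2
write(72): buf=[72 _ 37 28], head=2, tail=1, size=3
read(): buf=[72 _ _ 28], head=3, tail=1, size=2
write(58): buf=[72 58 _ 28], head=3, tail=2, size=3
write(25): buf=[72 58 25 28], head=3, tail=3, size=4
read(): buf=[72 58 25 _], head=0, tail=3, size=3
write(53): buf=[72 58 25 53], head=0, tail=0, size=4
read(): buf=[_ 58 25 53], head=1, tail=0, size=3
write(56): buf=[56 58 25 53], head=1, tail=1, size=4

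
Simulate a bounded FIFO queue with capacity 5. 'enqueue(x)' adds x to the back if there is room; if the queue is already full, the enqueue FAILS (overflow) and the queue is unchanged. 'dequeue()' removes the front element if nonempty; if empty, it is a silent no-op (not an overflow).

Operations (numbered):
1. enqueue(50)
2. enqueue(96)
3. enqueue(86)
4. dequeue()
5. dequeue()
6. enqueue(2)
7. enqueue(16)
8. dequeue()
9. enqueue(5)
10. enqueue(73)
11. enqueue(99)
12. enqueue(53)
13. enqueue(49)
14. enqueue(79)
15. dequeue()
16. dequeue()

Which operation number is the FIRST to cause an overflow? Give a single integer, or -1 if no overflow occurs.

1. enqueue(50): size=1
2. enqueue(96): size=2
3. enqueue(86): size=3
4. dequeue(): size=2
5. dequeue(): size=1
6. enqueue(2): size=2
7. enqueue(16): size=3
8. dequeue(): size=2
9. enqueue(5): size=3
10. enqueue(73): size=4
11. enqueue(99): size=5
12. enqueue(53): size=5=cap → OVERFLOW (fail)
13. enqueue(49): size=5=cap → OVERFLOW (fail)
14. enqueue(79): size=5=cap → OVERFLOW (fail)
15. dequeue(): size=4
16. dequeue(): size=3

Answer: 12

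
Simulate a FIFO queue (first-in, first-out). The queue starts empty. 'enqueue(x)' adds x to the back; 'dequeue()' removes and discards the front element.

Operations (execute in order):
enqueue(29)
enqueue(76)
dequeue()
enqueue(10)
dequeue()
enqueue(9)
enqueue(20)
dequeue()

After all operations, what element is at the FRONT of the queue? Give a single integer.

Answer: 9

Derivation:
enqueue(29): queue = [29]
enqueue(76): queue = [29, 76]
dequeue(): queue = [76]
enqueue(10): queue = [76, 10]
dequeue(): queue = [10]
enqueue(9): queue = [10, 9]
enqueue(20): queue = [10, 9, 20]
dequeue(): queue = [9, 20]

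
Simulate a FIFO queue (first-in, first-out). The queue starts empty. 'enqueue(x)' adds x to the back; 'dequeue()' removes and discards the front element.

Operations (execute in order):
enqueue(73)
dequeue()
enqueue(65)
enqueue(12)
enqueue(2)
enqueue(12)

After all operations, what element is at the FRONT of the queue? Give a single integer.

enqueue(73): queue = [73]
dequeue(): queue = []
enqueue(65): queue = [65]
enqueue(12): queue = [65, 12]
enqueue(2): queue = [65, 12, 2]
enqueue(12): queue = [65, 12, 2, 12]

Answer: 65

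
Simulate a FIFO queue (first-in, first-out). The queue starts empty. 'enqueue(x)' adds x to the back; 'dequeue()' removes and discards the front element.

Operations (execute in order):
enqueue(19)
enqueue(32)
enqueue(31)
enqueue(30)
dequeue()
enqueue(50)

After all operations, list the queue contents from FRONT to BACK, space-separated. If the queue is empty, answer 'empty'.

Answer: 32 31 30 50

Derivation:
enqueue(19): [19]
enqueue(32): [19, 32]
enqueue(31): [19, 32, 31]
enqueue(30): [19, 32, 31, 30]
dequeue(): [32, 31, 30]
enqueue(50): [32, 31, 30, 50]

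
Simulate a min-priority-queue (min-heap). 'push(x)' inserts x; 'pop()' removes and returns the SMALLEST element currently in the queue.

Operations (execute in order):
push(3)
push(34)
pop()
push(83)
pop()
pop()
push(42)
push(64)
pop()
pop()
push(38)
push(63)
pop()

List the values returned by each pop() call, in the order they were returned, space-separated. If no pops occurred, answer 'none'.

Answer: 3 34 83 42 64 38

Derivation:
push(3): heap contents = [3]
push(34): heap contents = [3, 34]
pop() → 3: heap contents = [34]
push(83): heap contents = [34, 83]
pop() → 34: heap contents = [83]
pop() → 83: heap contents = []
push(42): heap contents = [42]
push(64): heap contents = [42, 64]
pop() → 42: heap contents = [64]
pop() → 64: heap contents = []
push(38): heap contents = [38]
push(63): heap contents = [38, 63]
pop() → 38: heap contents = [63]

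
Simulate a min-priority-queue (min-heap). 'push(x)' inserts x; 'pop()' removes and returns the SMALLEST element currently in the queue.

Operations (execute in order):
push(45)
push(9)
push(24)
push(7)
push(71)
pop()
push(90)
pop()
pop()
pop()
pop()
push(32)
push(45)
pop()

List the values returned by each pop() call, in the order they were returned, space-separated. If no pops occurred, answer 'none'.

push(45): heap contents = [45]
push(9): heap contents = [9, 45]
push(24): heap contents = [9, 24, 45]
push(7): heap contents = [7, 9, 24, 45]
push(71): heap contents = [7, 9, 24, 45, 71]
pop() → 7: heap contents = [9, 24, 45, 71]
push(90): heap contents = [9, 24, 45, 71, 90]
pop() → 9: heap contents = [24, 45, 71, 90]
pop() → 24: heap contents = [45, 71, 90]
pop() → 45: heap contents = [71, 90]
pop() → 71: heap contents = [90]
push(32): heap contents = [32, 90]
push(45): heap contents = [32, 45, 90]
pop() → 32: heap contents = [45, 90]

Answer: 7 9 24 45 71 32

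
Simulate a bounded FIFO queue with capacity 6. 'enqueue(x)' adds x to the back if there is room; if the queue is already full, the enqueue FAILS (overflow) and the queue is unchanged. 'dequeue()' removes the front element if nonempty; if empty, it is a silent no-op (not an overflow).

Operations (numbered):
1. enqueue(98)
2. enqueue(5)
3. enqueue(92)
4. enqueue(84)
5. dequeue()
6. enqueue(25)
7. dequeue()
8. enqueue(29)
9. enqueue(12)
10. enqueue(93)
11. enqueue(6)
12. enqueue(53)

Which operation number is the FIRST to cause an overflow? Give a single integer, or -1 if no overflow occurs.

Answer: 11

Derivation:
1. enqueue(98): size=1
2. enqueue(5): size=2
3. enqueue(92): size=3
4. enqueue(84): size=4
5. dequeue(): size=3
6. enqueue(25): size=4
7. dequeue(): size=3
8. enqueue(29): size=4
9. enqueue(12): size=5
10. enqueue(93): size=6
11. enqueue(6): size=6=cap → OVERFLOW (fail)
12. enqueue(53): size=6=cap → OVERFLOW (fail)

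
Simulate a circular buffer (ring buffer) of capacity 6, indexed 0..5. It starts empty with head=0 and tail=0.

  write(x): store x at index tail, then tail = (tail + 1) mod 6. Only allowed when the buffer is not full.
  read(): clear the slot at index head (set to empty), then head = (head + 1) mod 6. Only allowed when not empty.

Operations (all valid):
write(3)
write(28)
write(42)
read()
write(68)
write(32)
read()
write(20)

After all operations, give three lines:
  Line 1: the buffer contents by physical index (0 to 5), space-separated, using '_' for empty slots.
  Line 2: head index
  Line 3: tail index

Answer: _ _ 42 68 32 20
2
0

Derivation:
write(3): buf=[3 _ _ _ _ _], head=0, tail=1, size=1
write(28): buf=[3 28 _ _ _ _], head=0, tail=2, size=2
write(42): buf=[3 28 42 _ _ _], head=0, tail=3, size=3
read(): buf=[_ 28 42 _ _ _], head=1, tail=3, size=2
write(68): buf=[_ 28 42 68 _ _], head=1, tail=4, size=3
write(32): buf=[_ 28 42 68 32 _], head=1, tail=5, size=4
read(): buf=[_ _ 42 68 32 _], head=2, tail=5, size=3
write(20): buf=[_ _ 42 68 32 20], head=2, tail=0, size=4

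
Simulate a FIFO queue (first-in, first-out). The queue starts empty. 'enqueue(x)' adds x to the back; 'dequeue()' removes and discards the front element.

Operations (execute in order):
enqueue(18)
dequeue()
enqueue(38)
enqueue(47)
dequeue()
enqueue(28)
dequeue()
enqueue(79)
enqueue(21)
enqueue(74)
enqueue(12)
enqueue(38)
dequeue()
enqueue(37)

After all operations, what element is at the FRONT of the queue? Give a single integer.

enqueue(18): queue = [18]
dequeue(): queue = []
enqueue(38): queue = [38]
enqueue(47): queue = [38, 47]
dequeue(): queue = [47]
enqueue(28): queue = [47, 28]
dequeue(): queue = [28]
enqueue(79): queue = [28, 79]
enqueue(21): queue = [28, 79, 21]
enqueue(74): queue = [28, 79, 21, 74]
enqueue(12): queue = [28, 79, 21, 74, 12]
enqueue(38): queue = [28, 79, 21, 74, 12, 38]
dequeue(): queue = [79, 21, 74, 12, 38]
enqueue(37): queue = [79, 21, 74, 12, 38, 37]

Answer: 79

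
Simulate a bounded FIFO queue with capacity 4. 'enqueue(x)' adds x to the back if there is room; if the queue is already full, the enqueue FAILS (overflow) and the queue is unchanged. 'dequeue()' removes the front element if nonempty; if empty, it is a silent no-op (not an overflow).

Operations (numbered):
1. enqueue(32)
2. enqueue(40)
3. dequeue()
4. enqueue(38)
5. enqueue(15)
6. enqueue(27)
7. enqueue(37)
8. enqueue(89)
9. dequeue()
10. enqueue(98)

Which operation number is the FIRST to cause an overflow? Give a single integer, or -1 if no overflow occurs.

1. enqueue(32): size=1
2. enqueue(40): size=2
3. dequeue(): size=1
4. enqueue(38): size=2
5. enqueue(15): size=3
6. enqueue(27): size=4
7. enqueue(37): size=4=cap → OVERFLOW (fail)
8. enqueue(89): size=4=cap → OVERFLOW (fail)
9. dequeue(): size=3
10. enqueue(98): size=4

Answer: 7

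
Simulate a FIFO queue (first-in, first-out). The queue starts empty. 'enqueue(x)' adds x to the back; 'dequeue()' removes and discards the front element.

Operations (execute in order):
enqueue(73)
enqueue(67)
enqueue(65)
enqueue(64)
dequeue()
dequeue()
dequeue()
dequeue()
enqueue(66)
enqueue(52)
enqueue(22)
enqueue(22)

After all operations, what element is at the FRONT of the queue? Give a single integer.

Answer: 66

Derivation:
enqueue(73): queue = [73]
enqueue(67): queue = [73, 67]
enqueue(65): queue = [73, 67, 65]
enqueue(64): queue = [73, 67, 65, 64]
dequeue(): queue = [67, 65, 64]
dequeue(): queue = [65, 64]
dequeue(): queue = [64]
dequeue(): queue = []
enqueue(66): queue = [66]
enqueue(52): queue = [66, 52]
enqueue(22): queue = [66, 52, 22]
enqueue(22): queue = [66, 52, 22, 22]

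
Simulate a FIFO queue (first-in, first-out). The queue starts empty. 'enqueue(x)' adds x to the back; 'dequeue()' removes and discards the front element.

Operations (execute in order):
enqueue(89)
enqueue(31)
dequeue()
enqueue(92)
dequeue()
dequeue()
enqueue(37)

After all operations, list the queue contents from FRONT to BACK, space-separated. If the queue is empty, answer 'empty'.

Answer: 37

Derivation:
enqueue(89): [89]
enqueue(31): [89, 31]
dequeue(): [31]
enqueue(92): [31, 92]
dequeue(): [92]
dequeue(): []
enqueue(37): [37]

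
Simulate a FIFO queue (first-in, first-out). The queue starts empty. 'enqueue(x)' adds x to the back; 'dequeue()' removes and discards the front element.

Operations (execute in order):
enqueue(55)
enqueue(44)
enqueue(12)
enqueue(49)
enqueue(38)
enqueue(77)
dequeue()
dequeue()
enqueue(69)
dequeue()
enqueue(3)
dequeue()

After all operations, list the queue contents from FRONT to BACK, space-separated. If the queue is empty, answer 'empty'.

enqueue(55): [55]
enqueue(44): [55, 44]
enqueue(12): [55, 44, 12]
enqueue(49): [55, 44, 12, 49]
enqueue(38): [55, 44, 12, 49, 38]
enqueue(77): [55, 44, 12, 49, 38, 77]
dequeue(): [44, 12, 49, 38, 77]
dequeue(): [12, 49, 38, 77]
enqueue(69): [12, 49, 38, 77, 69]
dequeue(): [49, 38, 77, 69]
enqueue(3): [49, 38, 77, 69, 3]
dequeue(): [38, 77, 69, 3]

Answer: 38 77 69 3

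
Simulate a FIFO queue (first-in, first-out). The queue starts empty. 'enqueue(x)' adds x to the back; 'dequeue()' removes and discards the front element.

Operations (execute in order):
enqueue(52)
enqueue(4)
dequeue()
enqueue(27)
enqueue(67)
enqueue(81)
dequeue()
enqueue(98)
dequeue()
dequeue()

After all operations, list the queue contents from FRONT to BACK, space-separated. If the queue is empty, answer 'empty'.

enqueue(52): [52]
enqueue(4): [52, 4]
dequeue(): [4]
enqueue(27): [4, 27]
enqueue(67): [4, 27, 67]
enqueue(81): [4, 27, 67, 81]
dequeue(): [27, 67, 81]
enqueue(98): [27, 67, 81, 98]
dequeue(): [67, 81, 98]
dequeue(): [81, 98]

Answer: 81 98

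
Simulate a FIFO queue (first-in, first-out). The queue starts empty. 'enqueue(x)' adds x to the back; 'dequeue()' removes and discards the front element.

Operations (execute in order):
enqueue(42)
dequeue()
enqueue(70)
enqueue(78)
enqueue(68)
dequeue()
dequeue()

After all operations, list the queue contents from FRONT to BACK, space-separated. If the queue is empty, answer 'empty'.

Answer: 68

Derivation:
enqueue(42): [42]
dequeue(): []
enqueue(70): [70]
enqueue(78): [70, 78]
enqueue(68): [70, 78, 68]
dequeue(): [78, 68]
dequeue(): [68]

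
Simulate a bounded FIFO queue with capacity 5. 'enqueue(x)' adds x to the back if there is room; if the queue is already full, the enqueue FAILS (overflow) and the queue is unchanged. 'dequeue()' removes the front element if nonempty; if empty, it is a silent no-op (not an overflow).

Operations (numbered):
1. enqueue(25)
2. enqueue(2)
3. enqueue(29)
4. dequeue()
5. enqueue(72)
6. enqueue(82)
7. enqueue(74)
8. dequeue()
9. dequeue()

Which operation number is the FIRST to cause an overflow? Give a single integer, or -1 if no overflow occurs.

1. enqueue(25): size=1
2. enqueue(2): size=2
3. enqueue(29): size=3
4. dequeue(): size=2
5. enqueue(72): size=3
6. enqueue(82): size=4
7. enqueue(74): size=5
8. dequeue(): size=4
9. dequeue(): size=3

Answer: -1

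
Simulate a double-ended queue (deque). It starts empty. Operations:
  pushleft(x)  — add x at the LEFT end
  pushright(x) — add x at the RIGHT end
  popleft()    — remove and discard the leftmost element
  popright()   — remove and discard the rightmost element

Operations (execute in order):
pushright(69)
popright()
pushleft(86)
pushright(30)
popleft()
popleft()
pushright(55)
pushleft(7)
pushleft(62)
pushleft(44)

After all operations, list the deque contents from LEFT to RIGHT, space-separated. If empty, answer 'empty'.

pushright(69): [69]
popright(): []
pushleft(86): [86]
pushright(30): [86, 30]
popleft(): [30]
popleft(): []
pushright(55): [55]
pushleft(7): [7, 55]
pushleft(62): [62, 7, 55]
pushleft(44): [44, 62, 7, 55]

Answer: 44 62 7 55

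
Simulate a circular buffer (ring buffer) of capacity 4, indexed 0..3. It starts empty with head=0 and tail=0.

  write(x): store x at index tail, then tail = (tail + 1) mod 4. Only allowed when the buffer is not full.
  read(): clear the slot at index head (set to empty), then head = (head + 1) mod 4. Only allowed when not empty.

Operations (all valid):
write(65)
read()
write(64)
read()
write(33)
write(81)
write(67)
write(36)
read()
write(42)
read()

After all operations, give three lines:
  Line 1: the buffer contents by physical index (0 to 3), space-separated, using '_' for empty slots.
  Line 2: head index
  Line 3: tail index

write(65): buf=[65 _ _ _], head=0, tail=1, size=1
read(): buf=[_ _ _ _], head=1, tail=1, size=0
write(64): buf=[_ 64 _ _], head=1, tail=2, size=1
read(): buf=[_ _ _ _], head=2, tail=2, size=0
write(33): buf=[_ _ 33 _], head=2, tail=3, size=1
write(81): buf=[_ _ 33 81], head=2, tail=0, size=2
write(67): buf=[67 _ 33 81], head=2, tail=1, size=3
write(36): buf=[67 36 33 81], head=2, tail=2, size=4
read(): buf=[67 36 _ 81], head=3, tail=2, size=3
write(42): buf=[67 36 42 81], head=3, tail=3, size=4
read(): buf=[67 36 42 _], head=0, tail=3, size=3

Answer: 67 36 42 _
0
3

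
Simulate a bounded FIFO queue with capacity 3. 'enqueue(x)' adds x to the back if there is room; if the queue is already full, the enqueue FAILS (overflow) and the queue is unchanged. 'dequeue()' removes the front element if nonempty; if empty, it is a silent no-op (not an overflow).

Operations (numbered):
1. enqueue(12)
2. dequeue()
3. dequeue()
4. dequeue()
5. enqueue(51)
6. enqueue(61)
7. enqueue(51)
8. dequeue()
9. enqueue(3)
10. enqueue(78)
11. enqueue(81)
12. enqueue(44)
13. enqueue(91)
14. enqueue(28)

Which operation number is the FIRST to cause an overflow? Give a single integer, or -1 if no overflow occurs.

Answer: 10

Derivation:
1. enqueue(12): size=1
2. dequeue(): size=0
3. dequeue(): empty, no-op, size=0
4. dequeue(): empty, no-op, size=0
5. enqueue(51): size=1
6. enqueue(61): size=2
7. enqueue(51): size=3
8. dequeue(): size=2
9. enqueue(3): size=3
10. enqueue(78): size=3=cap → OVERFLOW (fail)
11. enqueue(81): size=3=cap → OVERFLOW (fail)
12. enqueue(44): size=3=cap → OVERFLOW (fail)
13. enqueue(91): size=3=cap → OVERFLOW (fail)
14. enqueue(28): size=3=cap → OVERFLOW (fail)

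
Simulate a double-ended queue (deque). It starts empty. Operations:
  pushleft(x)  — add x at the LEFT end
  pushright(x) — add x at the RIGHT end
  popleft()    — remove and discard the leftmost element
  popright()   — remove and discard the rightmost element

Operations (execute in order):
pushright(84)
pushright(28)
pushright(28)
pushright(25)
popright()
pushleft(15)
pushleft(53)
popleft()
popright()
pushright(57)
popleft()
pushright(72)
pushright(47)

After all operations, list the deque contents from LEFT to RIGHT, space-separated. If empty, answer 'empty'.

Answer: 84 28 57 72 47

Derivation:
pushright(84): [84]
pushright(28): [84, 28]
pushright(28): [84, 28, 28]
pushright(25): [84, 28, 28, 25]
popright(): [84, 28, 28]
pushleft(15): [15, 84, 28, 28]
pushleft(53): [53, 15, 84, 28, 28]
popleft(): [15, 84, 28, 28]
popright(): [15, 84, 28]
pushright(57): [15, 84, 28, 57]
popleft(): [84, 28, 57]
pushright(72): [84, 28, 57, 72]
pushright(47): [84, 28, 57, 72, 47]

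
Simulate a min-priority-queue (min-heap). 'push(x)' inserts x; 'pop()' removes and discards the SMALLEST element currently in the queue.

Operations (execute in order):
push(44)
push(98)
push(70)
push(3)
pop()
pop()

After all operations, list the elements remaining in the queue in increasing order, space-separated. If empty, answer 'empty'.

push(44): heap contents = [44]
push(98): heap contents = [44, 98]
push(70): heap contents = [44, 70, 98]
push(3): heap contents = [3, 44, 70, 98]
pop() → 3: heap contents = [44, 70, 98]
pop() → 44: heap contents = [70, 98]

Answer: 70 98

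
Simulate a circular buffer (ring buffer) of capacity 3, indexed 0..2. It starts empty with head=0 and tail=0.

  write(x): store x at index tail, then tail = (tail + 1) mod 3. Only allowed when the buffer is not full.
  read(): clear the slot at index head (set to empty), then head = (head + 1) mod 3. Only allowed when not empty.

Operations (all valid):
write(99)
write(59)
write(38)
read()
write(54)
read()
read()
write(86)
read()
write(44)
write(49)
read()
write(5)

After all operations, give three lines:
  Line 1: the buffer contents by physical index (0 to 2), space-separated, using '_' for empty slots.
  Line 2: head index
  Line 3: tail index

write(99): buf=[99 _ _], head=0, tail=1, size=1
write(59): buf=[99 59 _], head=0, tail=2, size=2
write(38): buf=[99 59 38], head=0, tail=0, size=3
read(): buf=[_ 59 38], head=1, tail=0, size=2
write(54): buf=[54 59 38], head=1, tail=1, size=3
read(): buf=[54 _ 38], head=2, tail=1, size=2
read(): buf=[54 _ _], head=0, tail=1, size=1
write(86): buf=[54 86 _], head=0, tail=2, size=2
read(): buf=[_ 86 _], head=1, tail=2, size=1
write(44): buf=[_ 86 44], head=1, tail=0, size=2
write(49): buf=[49 86 44], head=1, tail=1, size=3
read(): buf=[49 _ 44], head=2, tail=1, size=2
write(5): buf=[49 5 44], head=2, tail=2, size=3

Answer: 49 5 44
2
2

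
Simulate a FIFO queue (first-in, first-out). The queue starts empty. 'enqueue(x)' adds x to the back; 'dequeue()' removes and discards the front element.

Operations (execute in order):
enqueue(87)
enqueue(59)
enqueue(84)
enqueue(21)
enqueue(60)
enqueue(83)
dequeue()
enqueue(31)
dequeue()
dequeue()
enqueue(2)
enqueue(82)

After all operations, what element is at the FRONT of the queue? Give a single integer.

enqueue(87): queue = [87]
enqueue(59): queue = [87, 59]
enqueue(84): queue = [87, 59, 84]
enqueue(21): queue = [87, 59, 84, 21]
enqueue(60): queue = [87, 59, 84, 21, 60]
enqueue(83): queue = [87, 59, 84, 21, 60, 83]
dequeue(): queue = [59, 84, 21, 60, 83]
enqueue(31): queue = [59, 84, 21, 60, 83, 31]
dequeue(): queue = [84, 21, 60, 83, 31]
dequeue(): queue = [21, 60, 83, 31]
enqueue(2): queue = [21, 60, 83, 31, 2]
enqueue(82): queue = [21, 60, 83, 31, 2, 82]

Answer: 21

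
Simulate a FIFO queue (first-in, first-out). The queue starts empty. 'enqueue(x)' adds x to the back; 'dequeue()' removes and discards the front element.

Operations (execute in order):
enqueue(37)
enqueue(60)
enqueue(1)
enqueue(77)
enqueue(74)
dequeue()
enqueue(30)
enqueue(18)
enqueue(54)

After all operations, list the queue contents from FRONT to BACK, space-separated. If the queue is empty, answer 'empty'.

Answer: 60 1 77 74 30 18 54

Derivation:
enqueue(37): [37]
enqueue(60): [37, 60]
enqueue(1): [37, 60, 1]
enqueue(77): [37, 60, 1, 77]
enqueue(74): [37, 60, 1, 77, 74]
dequeue(): [60, 1, 77, 74]
enqueue(30): [60, 1, 77, 74, 30]
enqueue(18): [60, 1, 77, 74, 30, 18]
enqueue(54): [60, 1, 77, 74, 30, 18, 54]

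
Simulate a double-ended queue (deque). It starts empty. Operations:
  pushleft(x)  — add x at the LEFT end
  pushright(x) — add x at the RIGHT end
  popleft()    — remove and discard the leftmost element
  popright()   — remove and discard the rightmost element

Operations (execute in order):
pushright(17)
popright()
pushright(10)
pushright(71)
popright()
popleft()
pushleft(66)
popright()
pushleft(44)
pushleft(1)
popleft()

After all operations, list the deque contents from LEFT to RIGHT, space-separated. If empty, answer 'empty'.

Answer: 44

Derivation:
pushright(17): [17]
popright(): []
pushright(10): [10]
pushright(71): [10, 71]
popright(): [10]
popleft(): []
pushleft(66): [66]
popright(): []
pushleft(44): [44]
pushleft(1): [1, 44]
popleft(): [44]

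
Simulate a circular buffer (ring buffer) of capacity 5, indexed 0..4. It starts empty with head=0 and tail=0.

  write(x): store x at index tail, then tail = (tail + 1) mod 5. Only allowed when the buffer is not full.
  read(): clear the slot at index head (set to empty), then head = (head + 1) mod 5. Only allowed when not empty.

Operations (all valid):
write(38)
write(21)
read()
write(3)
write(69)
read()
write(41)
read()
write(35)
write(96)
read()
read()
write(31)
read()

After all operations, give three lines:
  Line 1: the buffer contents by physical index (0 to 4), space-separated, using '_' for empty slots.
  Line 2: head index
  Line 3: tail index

write(38): buf=[38 _ _ _ _], head=0, tail=1, size=1
write(21): buf=[38 21 _ _ _], head=0, tail=2, size=2
read(): buf=[_ 21 _ _ _], head=1, tail=2, size=1
write(3): buf=[_ 21 3 _ _], head=1, tail=3, size=2
write(69): buf=[_ 21 3 69 _], head=1, tail=4, size=3
read(): buf=[_ _ 3 69 _], head=2, tail=4, size=2
write(41): buf=[_ _ 3 69 41], head=2, tail=0, size=3
read(): buf=[_ _ _ 69 41], head=3, tail=0, size=2
write(35): buf=[35 _ _ 69 41], head=3, tail=1, size=3
write(96): buf=[35 96 _ 69 41], head=3, tail=2, size=4
read(): buf=[35 96 _ _ 41], head=4, tail=2, size=3
read(): buf=[35 96 _ _ _], head=0, tail=2, size=2
write(31): buf=[35 96 31 _ _], head=0, tail=3, size=3
read(): buf=[_ 96 31 _ _], head=1, tail=3, size=2

Answer: _ 96 31 _ _
1
3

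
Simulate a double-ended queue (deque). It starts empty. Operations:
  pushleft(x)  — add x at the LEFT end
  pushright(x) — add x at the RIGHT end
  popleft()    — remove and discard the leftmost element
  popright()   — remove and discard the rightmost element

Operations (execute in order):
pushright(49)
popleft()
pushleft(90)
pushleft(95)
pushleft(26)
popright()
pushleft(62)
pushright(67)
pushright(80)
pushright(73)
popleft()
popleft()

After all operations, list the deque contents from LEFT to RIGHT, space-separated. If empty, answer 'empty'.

Answer: 95 67 80 73

Derivation:
pushright(49): [49]
popleft(): []
pushleft(90): [90]
pushleft(95): [95, 90]
pushleft(26): [26, 95, 90]
popright(): [26, 95]
pushleft(62): [62, 26, 95]
pushright(67): [62, 26, 95, 67]
pushright(80): [62, 26, 95, 67, 80]
pushright(73): [62, 26, 95, 67, 80, 73]
popleft(): [26, 95, 67, 80, 73]
popleft(): [95, 67, 80, 73]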